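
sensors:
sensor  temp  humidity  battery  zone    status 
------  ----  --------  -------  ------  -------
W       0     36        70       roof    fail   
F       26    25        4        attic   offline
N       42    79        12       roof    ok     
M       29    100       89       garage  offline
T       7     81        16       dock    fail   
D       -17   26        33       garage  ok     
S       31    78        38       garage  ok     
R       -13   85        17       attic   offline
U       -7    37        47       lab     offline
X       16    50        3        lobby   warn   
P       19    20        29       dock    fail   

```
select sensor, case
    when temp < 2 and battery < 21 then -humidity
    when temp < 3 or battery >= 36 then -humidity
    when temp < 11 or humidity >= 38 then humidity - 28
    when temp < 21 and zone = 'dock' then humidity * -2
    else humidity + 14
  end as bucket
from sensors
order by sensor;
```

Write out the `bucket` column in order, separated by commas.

sensor=D: temp < 3 or battery >= 36 → -26
sensor=F: ELSE → 39
sensor=M: temp < 3 or battery >= 36 → -100
sensor=N: temp < 11 or humidity >= 38 → 51
sensor=P: temp < 21 and zone = 'dock' → -40
sensor=R: temp < 2 and battery < 21 → -85
sensor=S: temp < 3 or battery >= 36 → -78
sensor=T: temp < 11 or humidity >= 38 → 53
sensor=U: temp < 3 or battery >= 36 → -37
sensor=W: temp < 3 or battery >= 36 → -36
sensor=X: temp < 11 or humidity >= 38 → 22

-26, 39, -100, 51, -40, -85, -78, 53, -37, -36, 22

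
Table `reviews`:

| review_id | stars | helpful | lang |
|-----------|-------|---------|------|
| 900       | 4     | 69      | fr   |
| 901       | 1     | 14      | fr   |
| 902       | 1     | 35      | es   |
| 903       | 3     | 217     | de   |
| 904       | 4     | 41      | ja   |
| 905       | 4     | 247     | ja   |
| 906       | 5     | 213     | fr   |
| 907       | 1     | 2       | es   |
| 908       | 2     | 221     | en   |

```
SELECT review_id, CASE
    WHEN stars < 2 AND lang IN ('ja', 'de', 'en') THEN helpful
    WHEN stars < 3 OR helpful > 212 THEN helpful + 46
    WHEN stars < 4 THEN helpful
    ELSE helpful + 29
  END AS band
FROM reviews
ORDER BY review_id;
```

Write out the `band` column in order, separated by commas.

98, 60, 81, 263, 70, 293, 259, 48, 267

review_id=900: ELSE → 98
review_id=901: stars < 3 OR helpful > 212 → 60
review_id=902: stars < 3 OR helpful > 212 → 81
review_id=903: stars < 3 OR helpful > 212 → 263
review_id=904: ELSE → 70
review_id=905: stars < 3 OR helpful > 212 → 293
review_id=906: stars < 3 OR helpful > 212 → 259
review_id=907: stars < 3 OR helpful > 212 → 48
review_id=908: stars < 3 OR helpful > 212 → 267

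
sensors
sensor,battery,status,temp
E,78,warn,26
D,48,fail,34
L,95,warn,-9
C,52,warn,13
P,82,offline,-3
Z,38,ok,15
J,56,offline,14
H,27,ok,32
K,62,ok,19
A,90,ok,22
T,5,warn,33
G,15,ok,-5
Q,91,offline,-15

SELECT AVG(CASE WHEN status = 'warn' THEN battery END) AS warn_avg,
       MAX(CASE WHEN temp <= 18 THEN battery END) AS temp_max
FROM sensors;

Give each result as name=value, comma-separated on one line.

warn_avg=57.5, temp_max=95

[warn_avg: status = 'warn']
sensor=E: ✓ → 78
sensor=D: ✗
sensor=L: ✓ → 95
sensor=C: ✓ → 52
sensor=P: ✗
sensor=Z: ✗
sensor=J: ✗
sensor=H: ✗
sensor=K: ✗
sensor=A: ✗
sensor=T: ✓ → 5
sensor=G: ✗
sensor=Q: ✗
warn_avg = (78 + 95 + 52 + 5) / 4 = 57.5
—
[temp_max: temp <= 18]
sensor=E: ✗
sensor=D: ✗
sensor=L: ✓ → 95
sensor=C: ✓ → 52
sensor=P: ✓ → 82
sensor=Z: ✓ → 38
sensor=J: ✓ → 56
sensor=H: ✗
sensor=K: ✗
sensor=A: ✗
sensor=T: ✗
sensor=G: ✓ → 15
sensor=Q: ✓ → 91
temp_max = MAX(95, 52, 82, 38, 56, 15, 91) = 95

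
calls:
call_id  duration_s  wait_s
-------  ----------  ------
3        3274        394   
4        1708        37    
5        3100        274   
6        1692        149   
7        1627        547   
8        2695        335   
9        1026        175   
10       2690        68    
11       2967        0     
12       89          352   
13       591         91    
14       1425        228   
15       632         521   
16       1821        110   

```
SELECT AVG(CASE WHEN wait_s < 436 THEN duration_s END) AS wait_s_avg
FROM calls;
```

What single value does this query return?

call_id=3: ✓ → 3274
call_id=4: ✓ → 1708
call_id=5: ✓ → 3100
call_id=6: ✓ → 1692
call_id=7: ✗
call_id=8: ✓ → 2695
call_id=9: ✓ → 1026
call_id=10: ✓ → 2690
call_id=11: ✓ → 2967
call_id=12: ✓ → 89
call_id=13: ✓ → 591
call_id=14: ✓ → 1425
call_id=15: ✗
call_id=16: ✓ → 1821
wait_s_avg = (3274 + 1708 + 3100 + 1692 + 2695 + 1026 + 2690 + 2967 + 89 + 591 + 1425 + 1821) / 12 = 1923.1666666667

1923.1666666667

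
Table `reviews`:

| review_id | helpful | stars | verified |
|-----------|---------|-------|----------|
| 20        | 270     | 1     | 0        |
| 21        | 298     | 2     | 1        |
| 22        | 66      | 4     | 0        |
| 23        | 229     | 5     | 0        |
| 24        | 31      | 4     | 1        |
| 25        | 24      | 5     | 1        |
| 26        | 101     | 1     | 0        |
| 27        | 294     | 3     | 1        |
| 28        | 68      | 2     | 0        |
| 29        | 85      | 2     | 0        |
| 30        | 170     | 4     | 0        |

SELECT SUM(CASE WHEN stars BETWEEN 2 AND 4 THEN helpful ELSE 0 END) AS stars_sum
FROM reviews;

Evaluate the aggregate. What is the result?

1012

review_id=20: ✗
review_id=21: ✓ → 298
review_id=22: ✓ → 66
review_id=23: ✗
review_id=24: ✓ → 31
review_id=25: ✗
review_id=26: ✗
review_id=27: ✓ → 294
review_id=28: ✓ → 68
review_id=29: ✓ → 85
review_id=30: ✓ → 170
stars_sum = 298 + 66 + 31 + 294 + 68 + 85 + 170 = 1012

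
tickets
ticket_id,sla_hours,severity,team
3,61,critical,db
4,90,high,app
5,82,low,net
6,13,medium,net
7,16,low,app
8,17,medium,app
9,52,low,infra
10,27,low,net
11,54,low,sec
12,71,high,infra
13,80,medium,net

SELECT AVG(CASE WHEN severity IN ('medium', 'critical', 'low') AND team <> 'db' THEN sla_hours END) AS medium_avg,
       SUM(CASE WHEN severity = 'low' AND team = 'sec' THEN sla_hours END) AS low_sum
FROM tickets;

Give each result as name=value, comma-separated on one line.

[medium_avg: severity IN ('medium', 'critical', 'low') AND team <> 'db']
ticket_id=3: ✗
ticket_id=4: ✗
ticket_id=5: ✓ → 82
ticket_id=6: ✓ → 13
ticket_id=7: ✓ → 16
ticket_id=8: ✓ → 17
ticket_id=9: ✓ → 52
ticket_id=10: ✓ → 27
ticket_id=11: ✓ → 54
ticket_id=12: ✗
ticket_id=13: ✓ → 80
medium_avg = (82 + 13 + 16 + 17 + 52 + 27 + 54 + 80) / 8 = 42.625
—
[low_sum: severity = 'low' AND team = 'sec']
ticket_id=3: ✗
ticket_id=4: ✗
ticket_id=5: ✗
ticket_id=6: ✗
ticket_id=7: ✗
ticket_id=8: ✗
ticket_id=9: ✗
ticket_id=10: ✗
ticket_id=11: ✓ → 54
ticket_id=12: ✗
ticket_id=13: ✗
low_sum = 54

medium_avg=42.625, low_sum=54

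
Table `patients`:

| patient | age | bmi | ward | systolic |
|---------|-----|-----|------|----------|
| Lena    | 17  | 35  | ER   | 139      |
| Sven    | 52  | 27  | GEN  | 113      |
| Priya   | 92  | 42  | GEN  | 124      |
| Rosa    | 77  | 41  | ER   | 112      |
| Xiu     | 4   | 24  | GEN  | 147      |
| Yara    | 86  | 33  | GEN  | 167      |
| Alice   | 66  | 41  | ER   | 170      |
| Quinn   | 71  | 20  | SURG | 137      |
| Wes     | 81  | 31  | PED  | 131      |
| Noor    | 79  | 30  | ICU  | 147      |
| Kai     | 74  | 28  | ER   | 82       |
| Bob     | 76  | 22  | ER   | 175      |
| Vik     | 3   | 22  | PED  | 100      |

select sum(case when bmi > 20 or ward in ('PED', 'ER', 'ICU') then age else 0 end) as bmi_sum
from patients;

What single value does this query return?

707

patient=Lena: ✓ → 17
patient=Sven: ✓ → 52
patient=Priya: ✓ → 92
patient=Rosa: ✓ → 77
patient=Xiu: ✓ → 4
patient=Yara: ✓ → 86
patient=Alice: ✓ → 66
patient=Quinn: ✗
patient=Wes: ✓ → 81
patient=Noor: ✓ → 79
patient=Kai: ✓ → 74
patient=Bob: ✓ → 76
patient=Vik: ✓ → 3
bmi_sum = 17 + 52 + 92 + 77 + 4 + 86 + 66 + 81 + 79 + 74 + 76 + 3 = 707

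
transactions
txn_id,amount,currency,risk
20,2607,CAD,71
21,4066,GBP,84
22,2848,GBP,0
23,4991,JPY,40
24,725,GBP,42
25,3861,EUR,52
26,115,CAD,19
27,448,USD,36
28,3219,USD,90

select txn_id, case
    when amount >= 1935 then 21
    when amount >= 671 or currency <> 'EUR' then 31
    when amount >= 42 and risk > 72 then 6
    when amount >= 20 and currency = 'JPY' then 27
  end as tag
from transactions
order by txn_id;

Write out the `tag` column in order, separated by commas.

21, 21, 21, 21, 31, 21, 31, 31, 21

txn_id=20: amount >= 1935 → 21
txn_id=21: amount >= 1935 → 21
txn_id=22: amount >= 1935 → 21
txn_id=23: amount >= 1935 → 21
txn_id=24: amount >= 671 or currency <> 'EUR' → 31
txn_id=25: amount >= 1935 → 21
txn_id=26: amount >= 671 or currency <> 'EUR' → 31
txn_id=27: amount >= 671 or currency <> 'EUR' → 31
txn_id=28: amount >= 1935 → 21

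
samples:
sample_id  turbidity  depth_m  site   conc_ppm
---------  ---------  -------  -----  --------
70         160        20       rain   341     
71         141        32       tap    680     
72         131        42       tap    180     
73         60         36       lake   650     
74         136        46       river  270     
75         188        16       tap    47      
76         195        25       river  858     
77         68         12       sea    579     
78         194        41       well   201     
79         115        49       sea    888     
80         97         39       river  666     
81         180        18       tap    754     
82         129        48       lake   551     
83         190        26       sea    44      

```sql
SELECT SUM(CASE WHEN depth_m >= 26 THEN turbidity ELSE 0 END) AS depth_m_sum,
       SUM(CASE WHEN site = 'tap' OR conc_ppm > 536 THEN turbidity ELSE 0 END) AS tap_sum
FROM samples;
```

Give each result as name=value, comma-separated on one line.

depth_m_sum=1193, tap_sum=1304

[depth_m_sum: depth_m >= 26]
sample_id=70: ✗
sample_id=71: ✓ → 141
sample_id=72: ✓ → 131
sample_id=73: ✓ → 60
sample_id=74: ✓ → 136
sample_id=75: ✗
sample_id=76: ✗
sample_id=77: ✗
sample_id=78: ✓ → 194
sample_id=79: ✓ → 115
sample_id=80: ✓ → 97
sample_id=81: ✗
sample_id=82: ✓ → 129
sample_id=83: ✓ → 190
depth_m_sum = 141 + 131 + 60 + 136 + 194 + 115 + 97 + 129 + 190 = 1193
—
[tap_sum: site = 'tap' OR conc_ppm > 536]
sample_id=70: ✗
sample_id=71: ✓ → 141
sample_id=72: ✓ → 131
sample_id=73: ✓ → 60
sample_id=74: ✗
sample_id=75: ✓ → 188
sample_id=76: ✓ → 195
sample_id=77: ✓ → 68
sample_id=78: ✗
sample_id=79: ✓ → 115
sample_id=80: ✓ → 97
sample_id=81: ✓ → 180
sample_id=82: ✓ → 129
sample_id=83: ✗
tap_sum = 141 + 131 + 60 + 188 + 195 + 68 + 115 + 97 + 180 + 129 = 1304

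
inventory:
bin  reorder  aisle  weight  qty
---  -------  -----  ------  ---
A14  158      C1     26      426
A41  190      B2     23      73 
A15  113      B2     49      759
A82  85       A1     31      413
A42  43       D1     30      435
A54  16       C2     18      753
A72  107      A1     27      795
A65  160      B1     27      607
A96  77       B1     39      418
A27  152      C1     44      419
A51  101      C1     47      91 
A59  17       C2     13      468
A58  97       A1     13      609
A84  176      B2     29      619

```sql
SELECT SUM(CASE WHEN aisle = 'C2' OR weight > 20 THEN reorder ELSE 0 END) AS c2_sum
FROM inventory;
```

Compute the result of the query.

bin=A14: ✓ → 158
bin=A41: ✓ → 190
bin=A15: ✓ → 113
bin=A82: ✓ → 85
bin=A42: ✓ → 43
bin=A54: ✓ → 16
bin=A72: ✓ → 107
bin=A65: ✓ → 160
bin=A96: ✓ → 77
bin=A27: ✓ → 152
bin=A51: ✓ → 101
bin=A59: ✓ → 17
bin=A58: ✗
bin=A84: ✓ → 176
c2_sum = 158 + 190 + 113 + 85 + 43 + 16 + 107 + 160 + 77 + 152 + 101 + 17 + 176 = 1395

1395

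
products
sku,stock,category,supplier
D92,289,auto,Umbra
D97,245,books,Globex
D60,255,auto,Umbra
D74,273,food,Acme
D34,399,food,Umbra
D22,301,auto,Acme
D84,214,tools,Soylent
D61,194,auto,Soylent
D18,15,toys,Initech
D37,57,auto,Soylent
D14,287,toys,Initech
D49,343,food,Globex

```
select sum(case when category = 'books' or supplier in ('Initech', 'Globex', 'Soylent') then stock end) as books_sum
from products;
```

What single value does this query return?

sku=D92: ✗
sku=D97: ✓ → 245
sku=D60: ✗
sku=D74: ✗
sku=D34: ✗
sku=D22: ✗
sku=D84: ✓ → 214
sku=D61: ✓ → 194
sku=D18: ✓ → 15
sku=D37: ✓ → 57
sku=D14: ✓ → 287
sku=D49: ✓ → 343
books_sum = 245 + 214 + 194 + 15 + 57 + 287 + 343 = 1355

1355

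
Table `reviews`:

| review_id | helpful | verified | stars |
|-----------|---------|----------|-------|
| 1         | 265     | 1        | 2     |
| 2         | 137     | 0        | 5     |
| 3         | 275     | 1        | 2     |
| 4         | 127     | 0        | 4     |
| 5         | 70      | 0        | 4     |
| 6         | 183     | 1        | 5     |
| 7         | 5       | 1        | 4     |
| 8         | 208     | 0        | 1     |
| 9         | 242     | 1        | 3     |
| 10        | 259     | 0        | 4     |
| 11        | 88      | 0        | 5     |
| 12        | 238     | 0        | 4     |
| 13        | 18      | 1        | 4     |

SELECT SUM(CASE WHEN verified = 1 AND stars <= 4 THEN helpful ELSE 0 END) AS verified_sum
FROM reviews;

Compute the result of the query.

805

review_id=1: ✓ → 265
review_id=2: ✗
review_id=3: ✓ → 275
review_id=4: ✗
review_id=5: ✗
review_id=6: ✗
review_id=7: ✓ → 5
review_id=8: ✗
review_id=9: ✓ → 242
review_id=10: ✗
review_id=11: ✗
review_id=12: ✗
review_id=13: ✓ → 18
verified_sum = 265 + 275 + 5 + 242 + 18 = 805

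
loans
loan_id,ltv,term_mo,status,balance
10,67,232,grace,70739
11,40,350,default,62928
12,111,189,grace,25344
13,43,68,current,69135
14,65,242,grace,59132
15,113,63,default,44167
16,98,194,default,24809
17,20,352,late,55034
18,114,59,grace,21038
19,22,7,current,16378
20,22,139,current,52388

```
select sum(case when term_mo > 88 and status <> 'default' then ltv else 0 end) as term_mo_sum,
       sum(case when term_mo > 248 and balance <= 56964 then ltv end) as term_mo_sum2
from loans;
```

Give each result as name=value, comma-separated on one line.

term_mo_sum=285, term_mo_sum2=20

[term_mo_sum: term_mo > 88 and status <> 'default']
loan_id=10: ✓ → 67
loan_id=11: ✗
loan_id=12: ✓ → 111
loan_id=13: ✗
loan_id=14: ✓ → 65
loan_id=15: ✗
loan_id=16: ✗
loan_id=17: ✓ → 20
loan_id=18: ✗
loan_id=19: ✗
loan_id=20: ✓ → 22
term_mo_sum = 67 + 111 + 65 + 20 + 22 = 285
—
[term_mo_sum2: term_mo > 248 and balance <= 56964]
loan_id=10: ✗
loan_id=11: ✗
loan_id=12: ✗
loan_id=13: ✗
loan_id=14: ✗
loan_id=15: ✗
loan_id=16: ✗
loan_id=17: ✓ → 20
loan_id=18: ✗
loan_id=19: ✗
loan_id=20: ✗
term_mo_sum2 = 20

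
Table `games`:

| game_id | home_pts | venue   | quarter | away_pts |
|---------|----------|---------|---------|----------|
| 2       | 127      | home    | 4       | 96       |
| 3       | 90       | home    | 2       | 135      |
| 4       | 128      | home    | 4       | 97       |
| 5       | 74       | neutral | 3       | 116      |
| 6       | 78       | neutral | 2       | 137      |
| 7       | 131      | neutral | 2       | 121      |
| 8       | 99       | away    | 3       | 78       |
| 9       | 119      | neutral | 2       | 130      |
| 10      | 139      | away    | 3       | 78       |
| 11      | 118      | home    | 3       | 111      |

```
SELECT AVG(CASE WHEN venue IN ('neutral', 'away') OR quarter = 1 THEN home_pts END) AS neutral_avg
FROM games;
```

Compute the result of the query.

game_id=2: ✗
game_id=3: ✗
game_id=4: ✗
game_id=5: ✓ → 74
game_id=6: ✓ → 78
game_id=7: ✓ → 131
game_id=8: ✓ → 99
game_id=9: ✓ → 119
game_id=10: ✓ → 139
game_id=11: ✗
neutral_avg = (74 + 78 + 131 + 99 + 119 + 139) / 6 = 106.6666666667

106.6666666667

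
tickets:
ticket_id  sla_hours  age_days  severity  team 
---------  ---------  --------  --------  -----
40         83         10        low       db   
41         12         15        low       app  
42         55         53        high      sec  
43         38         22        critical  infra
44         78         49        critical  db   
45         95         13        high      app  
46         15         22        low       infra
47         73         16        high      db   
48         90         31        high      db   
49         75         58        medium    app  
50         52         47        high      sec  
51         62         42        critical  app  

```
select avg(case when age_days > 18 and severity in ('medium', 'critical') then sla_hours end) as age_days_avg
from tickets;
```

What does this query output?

63.25

ticket_id=40: ✗
ticket_id=41: ✗
ticket_id=42: ✗
ticket_id=43: ✓ → 38
ticket_id=44: ✓ → 78
ticket_id=45: ✗
ticket_id=46: ✗
ticket_id=47: ✗
ticket_id=48: ✗
ticket_id=49: ✓ → 75
ticket_id=50: ✗
ticket_id=51: ✓ → 62
age_days_avg = (38 + 78 + 75 + 62) / 4 = 63.25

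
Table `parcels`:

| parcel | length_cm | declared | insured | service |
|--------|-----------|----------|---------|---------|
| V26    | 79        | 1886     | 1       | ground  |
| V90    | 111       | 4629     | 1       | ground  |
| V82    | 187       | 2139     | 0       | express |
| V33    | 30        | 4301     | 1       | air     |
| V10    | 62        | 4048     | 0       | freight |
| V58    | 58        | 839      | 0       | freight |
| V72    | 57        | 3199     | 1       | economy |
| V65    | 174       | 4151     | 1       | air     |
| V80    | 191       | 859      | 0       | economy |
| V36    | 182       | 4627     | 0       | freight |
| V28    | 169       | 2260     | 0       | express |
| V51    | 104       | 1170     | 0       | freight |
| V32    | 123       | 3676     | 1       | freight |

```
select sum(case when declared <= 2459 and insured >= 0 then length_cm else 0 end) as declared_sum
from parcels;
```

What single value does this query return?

788

parcel=V26: ✓ → 79
parcel=V90: ✗
parcel=V82: ✓ → 187
parcel=V33: ✗
parcel=V10: ✗
parcel=V58: ✓ → 58
parcel=V72: ✗
parcel=V65: ✗
parcel=V80: ✓ → 191
parcel=V36: ✗
parcel=V28: ✓ → 169
parcel=V51: ✓ → 104
parcel=V32: ✗
declared_sum = 79 + 187 + 58 + 191 + 169 + 104 = 788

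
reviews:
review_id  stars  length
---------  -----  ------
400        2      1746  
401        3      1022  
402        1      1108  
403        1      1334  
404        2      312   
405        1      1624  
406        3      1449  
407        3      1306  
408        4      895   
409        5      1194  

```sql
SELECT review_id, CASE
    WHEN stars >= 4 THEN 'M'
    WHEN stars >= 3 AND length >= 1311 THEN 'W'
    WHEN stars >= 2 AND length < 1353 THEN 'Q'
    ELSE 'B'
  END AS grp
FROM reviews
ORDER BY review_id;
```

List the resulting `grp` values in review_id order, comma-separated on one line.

review_id=400: ELSE → B
review_id=401: stars >= 2 AND length < 1353 → Q
review_id=402: ELSE → B
review_id=403: ELSE → B
review_id=404: stars >= 2 AND length < 1353 → Q
review_id=405: ELSE → B
review_id=406: stars >= 3 AND length >= 1311 → W
review_id=407: stars >= 2 AND length < 1353 → Q
review_id=408: stars >= 4 → M
review_id=409: stars >= 4 → M

B, Q, B, B, Q, B, W, Q, M, M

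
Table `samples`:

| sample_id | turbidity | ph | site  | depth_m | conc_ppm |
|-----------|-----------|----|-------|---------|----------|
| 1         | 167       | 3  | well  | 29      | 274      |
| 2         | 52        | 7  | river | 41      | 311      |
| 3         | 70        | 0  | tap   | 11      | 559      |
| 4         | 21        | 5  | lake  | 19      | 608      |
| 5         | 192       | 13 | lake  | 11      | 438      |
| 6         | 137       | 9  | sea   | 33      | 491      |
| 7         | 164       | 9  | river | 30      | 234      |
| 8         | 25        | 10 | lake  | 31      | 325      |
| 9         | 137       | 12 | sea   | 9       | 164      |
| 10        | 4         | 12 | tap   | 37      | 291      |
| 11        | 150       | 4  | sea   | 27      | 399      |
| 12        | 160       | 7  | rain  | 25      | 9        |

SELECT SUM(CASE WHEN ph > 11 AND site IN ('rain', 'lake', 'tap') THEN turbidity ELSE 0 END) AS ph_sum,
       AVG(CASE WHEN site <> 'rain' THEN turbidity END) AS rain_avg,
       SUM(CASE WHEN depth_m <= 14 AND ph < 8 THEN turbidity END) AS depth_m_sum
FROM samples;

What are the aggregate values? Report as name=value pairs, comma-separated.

ph_sum=196, rain_avg=101.7272727273, depth_m_sum=70

[ph_sum: ph > 11 AND site IN ('rain', 'lake', 'tap')]
sample_id=1: ✗
sample_id=2: ✗
sample_id=3: ✗
sample_id=4: ✗
sample_id=5: ✓ → 192
sample_id=6: ✗
sample_id=7: ✗
sample_id=8: ✗
sample_id=9: ✗
sample_id=10: ✓ → 4
sample_id=11: ✗
sample_id=12: ✗
ph_sum = 192 + 4 = 196
—
[rain_avg: site <> 'rain']
sample_id=1: ✓ → 167
sample_id=2: ✓ → 52
sample_id=3: ✓ → 70
sample_id=4: ✓ → 21
sample_id=5: ✓ → 192
sample_id=6: ✓ → 137
sample_id=7: ✓ → 164
sample_id=8: ✓ → 25
sample_id=9: ✓ → 137
sample_id=10: ✓ → 4
sample_id=11: ✓ → 150
sample_id=12: ✗
rain_avg = (167 + 52 + 70 + 21 + 192 + 137 + 164 + 25 + 137 + 4 + 150) / 11 = 101.7272727273
—
[depth_m_sum: depth_m <= 14 AND ph < 8]
sample_id=1: ✗
sample_id=2: ✗
sample_id=3: ✓ → 70
sample_id=4: ✗
sample_id=5: ✗
sample_id=6: ✗
sample_id=7: ✗
sample_id=8: ✗
sample_id=9: ✗
sample_id=10: ✗
sample_id=11: ✗
sample_id=12: ✗
depth_m_sum = 70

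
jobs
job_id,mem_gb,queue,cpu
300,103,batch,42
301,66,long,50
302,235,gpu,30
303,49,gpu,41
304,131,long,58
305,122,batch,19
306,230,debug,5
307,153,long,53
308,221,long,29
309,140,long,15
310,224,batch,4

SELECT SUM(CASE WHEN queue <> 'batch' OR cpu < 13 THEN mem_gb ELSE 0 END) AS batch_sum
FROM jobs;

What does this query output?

job_id=300: ✗
job_id=301: ✓ → 66
job_id=302: ✓ → 235
job_id=303: ✓ → 49
job_id=304: ✓ → 131
job_id=305: ✗
job_id=306: ✓ → 230
job_id=307: ✓ → 153
job_id=308: ✓ → 221
job_id=309: ✓ → 140
job_id=310: ✓ → 224
batch_sum = 66 + 235 + 49 + 131 + 230 + 153 + 221 + 140 + 224 = 1449

1449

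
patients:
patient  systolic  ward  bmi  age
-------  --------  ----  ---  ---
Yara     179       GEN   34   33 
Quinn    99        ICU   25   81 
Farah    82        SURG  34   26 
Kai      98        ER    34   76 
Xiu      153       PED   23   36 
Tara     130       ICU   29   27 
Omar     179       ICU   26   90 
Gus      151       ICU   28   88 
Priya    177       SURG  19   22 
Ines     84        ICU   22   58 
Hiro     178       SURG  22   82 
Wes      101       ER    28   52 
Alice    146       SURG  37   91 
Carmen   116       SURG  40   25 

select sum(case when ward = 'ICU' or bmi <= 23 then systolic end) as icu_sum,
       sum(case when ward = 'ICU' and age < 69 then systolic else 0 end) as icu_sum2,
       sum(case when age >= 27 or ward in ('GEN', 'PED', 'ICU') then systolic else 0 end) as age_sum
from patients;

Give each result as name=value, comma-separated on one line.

[icu_sum: ward = 'ICU' or bmi <= 23]
patient=Yara: ✗
patient=Quinn: ✓ → 99
patient=Farah: ✗
patient=Kai: ✗
patient=Xiu: ✓ → 153
patient=Tara: ✓ → 130
patient=Omar: ✓ → 179
patient=Gus: ✓ → 151
patient=Priya: ✓ → 177
patient=Ines: ✓ → 84
patient=Hiro: ✓ → 178
patient=Wes: ✗
patient=Alice: ✗
patient=Carmen: ✗
icu_sum = 99 + 153 + 130 + 179 + 151 + 177 + 84 + 178 = 1151
—
[icu_sum2: ward = 'ICU' and age < 69]
patient=Yara: ✗
patient=Quinn: ✗
patient=Farah: ✗
patient=Kai: ✗
patient=Xiu: ✗
patient=Tara: ✓ → 130
patient=Omar: ✗
patient=Gus: ✗
patient=Priya: ✗
patient=Ines: ✓ → 84
patient=Hiro: ✗
patient=Wes: ✗
patient=Alice: ✗
patient=Carmen: ✗
icu_sum2 = 130 + 84 = 214
—
[age_sum: age >= 27 or ward in ('GEN', 'PED', 'ICU')]
patient=Yara: ✓ → 179
patient=Quinn: ✓ → 99
patient=Farah: ✗
patient=Kai: ✓ → 98
patient=Xiu: ✓ → 153
patient=Tara: ✓ → 130
patient=Omar: ✓ → 179
patient=Gus: ✓ → 151
patient=Priya: ✗
patient=Ines: ✓ → 84
patient=Hiro: ✓ → 178
patient=Wes: ✓ → 101
patient=Alice: ✓ → 146
patient=Carmen: ✗
age_sum = 179 + 99 + 98 + 153 + 130 + 179 + 151 + 84 + 178 + 101 + 146 = 1498

icu_sum=1151, icu_sum2=214, age_sum=1498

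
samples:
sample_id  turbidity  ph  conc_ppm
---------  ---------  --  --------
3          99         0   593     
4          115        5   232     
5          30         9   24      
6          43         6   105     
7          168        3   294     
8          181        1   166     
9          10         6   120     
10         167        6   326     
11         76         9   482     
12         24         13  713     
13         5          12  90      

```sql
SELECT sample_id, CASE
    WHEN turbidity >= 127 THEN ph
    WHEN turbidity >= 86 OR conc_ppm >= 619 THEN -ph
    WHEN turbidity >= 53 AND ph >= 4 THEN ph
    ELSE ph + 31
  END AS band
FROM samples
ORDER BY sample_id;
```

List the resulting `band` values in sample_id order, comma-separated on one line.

0, -5, 40, 37, 3, 1, 37, 6, 9, -13, 43

sample_id=3: turbidity >= 86 OR conc_ppm >= 619 → 0
sample_id=4: turbidity >= 86 OR conc_ppm >= 619 → -5
sample_id=5: ELSE → 40
sample_id=6: ELSE → 37
sample_id=7: turbidity >= 127 → 3
sample_id=8: turbidity >= 127 → 1
sample_id=9: ELSE → 37
sample_id=10: turbidity >= 127 → 6
sample_id=11: turbidity >= 53 AND ph >= 4 → 9
sample_id=12: turbidity >= 86 OR conc_ppm >= 619 → -13
sample_id=13: ELSE → 43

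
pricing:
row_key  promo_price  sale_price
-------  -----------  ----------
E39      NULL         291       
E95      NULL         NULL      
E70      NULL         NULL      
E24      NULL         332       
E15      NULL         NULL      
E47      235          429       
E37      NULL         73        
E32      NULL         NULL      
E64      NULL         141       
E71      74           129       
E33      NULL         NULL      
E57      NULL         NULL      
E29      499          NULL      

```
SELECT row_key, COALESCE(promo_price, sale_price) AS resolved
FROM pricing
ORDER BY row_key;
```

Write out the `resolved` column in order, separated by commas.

row_key=E15: promo_price=NULL, sale_price=NULL (all NULL) → NULL
row_key=E24: promo_price=NULL, sale_price=332 → 332
row_key=E29: promo_price=499 → 499
row_key=E32: promo_price=NULL, sale_price=NULL (all NULL) → NULL
row_key=E33: promo_price=NULL, sale_price=NULL (all NULL) → NULL
row_key=E37: promo_price=NULL, sale_price=73 → 73
row_key=E39: promo_price=NULL, sale_price=291 → 291
row_key=E47: promo_price=235 → 235
row_key=E57: promo_price=NULL, sale_price=NULL (all NULL) → NULL
row_key=E64: promo_price=NULL, sale_price=141 → 141
row_key=E70: promo_price=NULL, sale_price=NULL (all NULL) → NULL
row_key=E71: promo_price=74 → 74
row_key=E95: promo_price=NULL, sale_price=NULL (all NULL) → NULL

NULL, 332, 499, NULL, NULL, 73, 291, 235, NULL, 141, NULL, 74, NULL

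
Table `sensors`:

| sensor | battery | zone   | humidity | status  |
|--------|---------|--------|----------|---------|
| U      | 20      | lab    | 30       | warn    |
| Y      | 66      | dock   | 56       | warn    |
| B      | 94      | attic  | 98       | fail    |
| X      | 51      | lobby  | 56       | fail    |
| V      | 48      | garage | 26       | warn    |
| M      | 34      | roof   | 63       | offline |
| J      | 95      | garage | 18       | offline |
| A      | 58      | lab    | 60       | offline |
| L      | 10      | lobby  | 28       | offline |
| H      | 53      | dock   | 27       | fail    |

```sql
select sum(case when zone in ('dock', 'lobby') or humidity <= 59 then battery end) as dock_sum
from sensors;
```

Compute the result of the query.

sensor=U: ✓ → 20
sensor=Y: ✓ → 66
sensor=B: ✗
sensor=X: ✓ → 51
sensor=V: ✓ → 48
sensor=M: ✗
sensor=J: ✓ → 95
sensor=A: ✗
sensor=L: ✓ → 10
sensor=H: ✓ → 53
dock_sum = 20 + 66 + 51 + 48 + 95 + 10 + 53 = 343

343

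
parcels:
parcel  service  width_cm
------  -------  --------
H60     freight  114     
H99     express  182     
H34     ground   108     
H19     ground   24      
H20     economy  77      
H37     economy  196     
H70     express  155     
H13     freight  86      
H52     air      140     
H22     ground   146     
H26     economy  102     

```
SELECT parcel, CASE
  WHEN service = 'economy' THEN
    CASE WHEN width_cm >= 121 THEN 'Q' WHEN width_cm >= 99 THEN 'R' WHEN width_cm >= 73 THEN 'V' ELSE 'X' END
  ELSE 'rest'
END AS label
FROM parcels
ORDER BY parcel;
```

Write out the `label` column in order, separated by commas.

parcel=H13: service='freight' → outer ELSE → rest
parcel=H19: service='ground' → outer ELSE → rest
parcel=H20: service='economy' → inner[width_cm >= 73] → V
parcel=H22: service='ground' → outer ELSE → rest
parcel=H26: service='economy' → inner[width_cm >= 99] → R
parcel=H34: service='ground' → outer ELSE → rest
parcel=H37: service='economy' → inner[width_cm >= 121] → Q
parcel=H52: service='air' → outer ELSE → rest
parcel=H60: service='freight' → outer ELSE → rest
parcel=H70: service='express' → outer ELSE → rest
parcel=H99: service='express' → outer ELSE → rest

rest, rest, V, rest, R, rest, Q, rest, rest, rest, rest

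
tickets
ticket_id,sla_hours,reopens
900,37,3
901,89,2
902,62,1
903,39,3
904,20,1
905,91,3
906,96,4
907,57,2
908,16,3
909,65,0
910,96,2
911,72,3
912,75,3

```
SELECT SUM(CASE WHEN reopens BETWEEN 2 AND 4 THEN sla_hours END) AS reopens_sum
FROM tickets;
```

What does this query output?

668

ticket_id=900: ✓ → 37
ticket_id=901: ✓ → 89
ticket_id=902: ✗
ticket_id=903: ✓ → 39
ticket_id=904: ✗
ticket_id=905: ✓ → 91
ticket_id=906: ✓ → 96
ticket_id=907: ✓ → 57
ticket_id=908: ✓ → 16
ticket_id=909: ✗
ticket_id=910: ✓ → 96
ticket_id=911: ✓ → 72
ticket_id=912: ✓ → 75
reopens_sum = 37 + 89 + 39 + 91 + 96 + 57 + 16 + 96 + 72 + 75 = 668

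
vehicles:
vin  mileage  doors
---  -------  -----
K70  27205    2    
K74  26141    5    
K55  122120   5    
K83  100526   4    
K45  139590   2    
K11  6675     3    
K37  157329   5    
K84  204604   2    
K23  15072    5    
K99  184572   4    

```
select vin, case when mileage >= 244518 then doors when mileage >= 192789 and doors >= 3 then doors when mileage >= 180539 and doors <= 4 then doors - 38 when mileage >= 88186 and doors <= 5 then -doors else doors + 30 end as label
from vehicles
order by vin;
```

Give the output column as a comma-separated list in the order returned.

33, 35, -5, -2, -5, 32, 35, -4, -36, -34

vin=K11: ELSE → 33
vin=K23: ELSE → 35
vin=K37: mileage >= 88186 and doors <= 5 → -5
vin=K45: mileage >= 88186 and doors <= 5 → -2
vin=K55: mileage >= 88186 and doors <= 5 → -5
vin=K70: ELSE → 32
vin=K74: ELSE → 35
vin=K83: mileage >= 88186 and doors <= 5 → -4
vin=K84: mileage >= 180539 and doors <= 4 → -36
vin=K99: mileage >= 180539 and doors <= 4 → -34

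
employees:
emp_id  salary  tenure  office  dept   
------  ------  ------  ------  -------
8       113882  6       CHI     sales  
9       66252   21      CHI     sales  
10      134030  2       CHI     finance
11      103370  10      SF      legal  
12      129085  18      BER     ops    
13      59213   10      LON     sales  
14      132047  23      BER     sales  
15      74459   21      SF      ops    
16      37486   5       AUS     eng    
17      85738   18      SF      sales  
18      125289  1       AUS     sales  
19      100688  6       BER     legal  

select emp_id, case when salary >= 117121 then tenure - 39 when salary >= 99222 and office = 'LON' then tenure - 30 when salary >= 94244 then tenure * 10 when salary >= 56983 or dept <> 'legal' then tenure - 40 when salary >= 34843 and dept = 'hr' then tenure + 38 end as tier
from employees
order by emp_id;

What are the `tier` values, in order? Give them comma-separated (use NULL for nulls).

emp_id=8: salary >= 94244 → 60
emp_id=9: salary >= 56983 or dept <> 'legal' → -19
emp_id=10: salary >= 117121 → -37
emp_id=11: salary >= 94244 → 100
emp_id=12: salary >= 117121 → -21
emp_id=13: salary >= 56983 or dept <> 'legal' → -30
emp_id=14: salary >= 117121 → -16
emp_id=15: salary >= 56983 or dept <> 'legal' → -19
emp_id=16: salary >= 56983 or dept <> 'legal' → -35
emp_id=17: salary >= 56983 or dept <> 'legal' → -22
emp_id=18: salary >= 117121 → -38
emp_id=19: salary >= 94244 → 60

60, -19, -37, 100, -21, -30, -16, -19, -35, -22, -38, 60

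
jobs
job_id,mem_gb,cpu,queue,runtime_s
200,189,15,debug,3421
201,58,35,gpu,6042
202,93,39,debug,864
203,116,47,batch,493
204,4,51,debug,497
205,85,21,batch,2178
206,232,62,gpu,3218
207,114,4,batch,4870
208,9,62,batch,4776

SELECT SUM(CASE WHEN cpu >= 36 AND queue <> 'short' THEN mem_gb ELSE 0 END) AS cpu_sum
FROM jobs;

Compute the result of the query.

454

job_id=200: ✗
job_id=201: ✗
job_id=202: ✓ → 93
job_id=203: ✓ → 116
job_id=204: ✓ → 4
job_id=205: ✗
job_id=206: ✓ → 232
job_id=207: ✗
job_id=208: ✓ → 9
cpu_sum = 93 + 116 + 4 + 232 + 9 = 454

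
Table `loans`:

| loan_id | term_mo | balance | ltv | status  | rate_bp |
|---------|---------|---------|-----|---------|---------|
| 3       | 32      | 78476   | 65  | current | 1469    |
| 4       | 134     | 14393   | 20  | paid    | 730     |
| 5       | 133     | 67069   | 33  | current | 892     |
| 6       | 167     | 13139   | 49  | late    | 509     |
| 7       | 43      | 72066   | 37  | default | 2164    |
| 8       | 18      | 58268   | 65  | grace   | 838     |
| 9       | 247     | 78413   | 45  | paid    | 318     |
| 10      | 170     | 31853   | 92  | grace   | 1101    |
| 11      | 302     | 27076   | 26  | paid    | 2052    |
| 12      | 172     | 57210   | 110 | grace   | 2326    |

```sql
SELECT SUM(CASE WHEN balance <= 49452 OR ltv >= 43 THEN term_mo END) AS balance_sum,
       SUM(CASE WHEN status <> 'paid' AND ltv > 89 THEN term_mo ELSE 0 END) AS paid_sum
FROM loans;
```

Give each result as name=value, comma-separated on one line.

[balance_sum: balance <= 49452 OR ltv >= 43]
loan_id=3: ✓ → 32
loan_id=4: ✓ → 134
loan_id=5: ✗
loan_id=6: ✓ → 167
loan_id=7: ✗
loan_id=8: ✓ → 18
loan_id=9: ✓ → 247
loan_id=10: ✓ → 170
loan_id=11: ✓ → 302
loan_id=12: ✓ → 172
balance_sum = 32 + 134 + 167 + 18 + 247 + 170 + 302 + 172 = 1242
—
[paid_sum: status <> 'paid' AND ltv > 89]
loan_id=3: ✗
loan_id=4: ✗
loan_id=5: ✗
loan_id=6: ✗
loan_id=7: ✗
loan_id=8: ✗
loan_id=9: ✗
loan_id=10: ✓ → 170
loan_id=11: ✗
loan_id=12: ✓ → 172
paid_sum = 170 + 172 = 342

balance_sum=1242, paid_sum=342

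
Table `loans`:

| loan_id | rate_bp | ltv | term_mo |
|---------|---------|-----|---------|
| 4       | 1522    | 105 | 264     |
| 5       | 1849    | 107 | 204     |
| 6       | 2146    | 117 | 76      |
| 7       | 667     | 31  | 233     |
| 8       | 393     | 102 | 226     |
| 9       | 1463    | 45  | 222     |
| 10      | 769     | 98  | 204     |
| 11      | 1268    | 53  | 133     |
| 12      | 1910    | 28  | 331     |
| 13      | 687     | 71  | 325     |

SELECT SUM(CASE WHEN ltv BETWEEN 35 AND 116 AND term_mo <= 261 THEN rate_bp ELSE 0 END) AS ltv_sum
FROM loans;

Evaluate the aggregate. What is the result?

5742

loan_id=4: ✗
loan_id=5: ✓ → 1849
loan_id=6: ✗
loan_id=7: ✗
loan_id=8: ✓ → 393
loan_id=9: ✓ → 1463
loan_id=10: ✓ → 769
loan_id=11: ✓ → 1268
loan_id=12: ✗
loan_id=13: ✗
ltv_sum = 1849 + 393 + 1463 + 769 + 1268 = 5742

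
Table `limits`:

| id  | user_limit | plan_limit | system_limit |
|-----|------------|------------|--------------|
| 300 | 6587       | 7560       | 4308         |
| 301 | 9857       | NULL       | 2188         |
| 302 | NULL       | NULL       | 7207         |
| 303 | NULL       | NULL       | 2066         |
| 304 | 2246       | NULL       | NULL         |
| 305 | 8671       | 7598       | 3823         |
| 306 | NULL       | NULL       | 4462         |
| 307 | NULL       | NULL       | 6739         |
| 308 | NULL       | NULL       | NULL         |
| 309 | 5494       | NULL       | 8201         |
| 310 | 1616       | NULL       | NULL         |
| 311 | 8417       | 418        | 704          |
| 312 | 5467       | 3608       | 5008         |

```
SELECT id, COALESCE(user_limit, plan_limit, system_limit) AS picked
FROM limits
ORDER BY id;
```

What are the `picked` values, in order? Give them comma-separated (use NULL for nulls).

id=300: user_limit=6587 → 6587
id=301: user_limit=9857 → 9857
id=302: user_limit=NULL, plan_limit=NULL, system_limit=7207 → 7207
id=303: user_limit=NULL, plan_limit=NULL, system_limit=2066 → 2066
id=304: user_limit=2246 → 2246
id=305: user_limit=8671 → 8671
id=306: user_limit=NULL, plan_limit=NULL, system_limit=4462 → 4462
id=307: user_limit=NULL, plan_limit=NULL, system_limit=6739 → 6739
id=308: user_limit=NULL, plan_limit=NULL, system_limit=NULL (all NULL) → NULL
id=309: user_limit=5494 → 5494
id=310: user_limit=1616 → 1616
id=311: user_limit=8417 → 8417
id=312: user_limit=5467 → 5467

6587, 9857, 7207, 2066, 2246, 8671, 4462, 6739, NULL, 5494, 1616, 8417, 5467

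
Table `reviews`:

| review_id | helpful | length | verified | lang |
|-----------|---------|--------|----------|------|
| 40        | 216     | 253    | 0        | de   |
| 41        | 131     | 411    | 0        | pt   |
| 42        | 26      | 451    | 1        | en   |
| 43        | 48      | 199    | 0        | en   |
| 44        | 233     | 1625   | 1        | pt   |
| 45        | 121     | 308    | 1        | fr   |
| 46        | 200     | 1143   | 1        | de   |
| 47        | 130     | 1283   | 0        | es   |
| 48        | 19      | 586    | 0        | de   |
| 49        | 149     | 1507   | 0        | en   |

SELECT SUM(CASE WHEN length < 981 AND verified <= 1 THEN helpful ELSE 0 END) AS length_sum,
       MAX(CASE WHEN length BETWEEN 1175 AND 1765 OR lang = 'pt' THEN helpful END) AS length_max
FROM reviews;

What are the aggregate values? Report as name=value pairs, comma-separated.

length_sum=561, length_max=233

[length_sum: length < 981 AND verified <= 1]
review_id=40: ✓ → 216
review_id=41: ✓ → 131
review_id=42: ✓ → 26
review_id=43: ✓ → 48
review_id=44: ✗
review_id=45: ✓ → 121
review_id=46: ✗
review_id=47: ✗
review_id=48: ✓ → 19
review_id=49: ✗
length_sum = 216 + 131 + 26 + 48 + 121 + 19 = 561
—
[length_max: length BETWEEN 1175 AND 1765 OR lang = 'pt']
review_id=40: ✗
review_id=41: ✓ → 131
review_id=42: ✗
review_id=43: ✗
review_id=44: ✓ → 233
review_id=45: ✗
review_id=46: ✗
review_id=47: ✓ → 130
review_id=48: ✗
review_id=49: ✓ → 149
length_max = MAX(131, 233, 130, 149) = 233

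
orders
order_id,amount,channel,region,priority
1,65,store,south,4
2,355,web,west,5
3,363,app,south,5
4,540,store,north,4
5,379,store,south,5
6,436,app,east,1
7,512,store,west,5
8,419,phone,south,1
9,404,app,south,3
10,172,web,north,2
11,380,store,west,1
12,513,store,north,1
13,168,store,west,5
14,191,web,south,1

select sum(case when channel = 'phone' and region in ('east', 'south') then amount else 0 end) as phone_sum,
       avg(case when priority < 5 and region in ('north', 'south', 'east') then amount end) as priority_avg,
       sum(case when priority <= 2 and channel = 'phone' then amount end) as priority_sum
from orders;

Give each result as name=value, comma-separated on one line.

phone_sum=419, priority_avg=342.5, priority_sum=419

[phone_sum: channel = 'phone' and region in ('east', 'south')]
order_id=1: ✗
order_id=2: ✗
order_id=3: ✗
order_id=4: ✗
order_id=5: ✗
order_id=6: ✗
order_id=7: ✗
order_id=8: ✓ → 419
order_id=9: ✗
order_id=10: ✗
order_id=11: ✗
order_id=12: ✗
order_id=13: ✗
order_id=14: ✗
phone_sum = 419
—
[priority_avg: priority < 5 and region in ('north', 'south', 'east')]
order_id=1: ✓ → 65
order_id=2: ✗
order_id=3: ✗
order_id=4: ✓ → 540
order_id=5: ✗
order_id=6: ✓ → 436
order_id=7: ✗
order_id=8: ✓ → 419
order_id=9: ✓ → 404
order_id=10: ✓ → 172
order_id=11: ✗
order_id=12: ✓ → 513
order_id=13: ✗
order_id=14: ✓ → 191
priority_avg = (65 + 540 + 436 + 419 + 404 + 172 + 513 + 191) / 8 = 342.5
—
[priority_sum: priority <= 2 and channel = 'phone']
order_id=1: ✗
order_id=2: ✗
order_id=3: ✗
order_id=4: ✗
order_id=5: ✗
order_id=6: ✗
order_id=7: ✗
order_id=8: ✓ → 419
order_id=9: ✗
order_id=10: ✗
order_id=11: ✗
order_id=12: ✗
order_id=13: ✗
order_id=14: ✗
priority_sum = 419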